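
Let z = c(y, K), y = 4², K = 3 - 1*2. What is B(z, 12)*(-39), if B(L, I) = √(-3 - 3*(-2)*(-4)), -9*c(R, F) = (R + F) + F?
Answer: -117*I*√3 ≈ -202.65*I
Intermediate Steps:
K = 1 (K = 3 - 2 = 1)
y = 16
c(R, F) = -2*F/9 - R/9 (c(R, F) = -((R + F) + F)/9 = -((F + R) + F)/9 = -(R + 2*F)/9 = -2*F/9 - R/9)
z = -2 (z = -2/9*1 - ⅑*16 = -2/9 - 16/9 = -2)
B(L, I) = 3*I*√3 (B(L, I) = √(-3 + 6*(-4)) = √(-3 - 24) = √(-27) = 3*I*√3)
B(z, 12)*(-39) = (3*I*√3)*(-39) = -117*I*√3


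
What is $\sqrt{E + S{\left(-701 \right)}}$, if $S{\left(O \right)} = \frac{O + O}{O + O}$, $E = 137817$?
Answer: $\sqrt{137818} \approx 371.24$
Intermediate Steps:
$S{\left(O \right)} = 1$ ($S{\left(O \right)} = \frac{2 O}{2 O} = 2 O \frac{1}{2 O} = 1$)
$\sqrt{E + S{\left(-701 \right)}} = \sqrt{137817 + 1} = \sqrt{137818}$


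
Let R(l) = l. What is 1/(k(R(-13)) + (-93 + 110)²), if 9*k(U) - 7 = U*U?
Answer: 9/2777 ≈ 0.0032409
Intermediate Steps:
k(U) = 7/9 + U²/9 (k(U) = 7/9 + (U*U)/9 = 7/9 + U²/9)
1/(k(R(-13)) + (-93 + 110)²) = 1/((7/9 + (⅑)*(-13)²) + (-93 + 110)²) = 1/((7/9 + (⅑)*169) + 17²) = 1/((7/9 + 169/9) + 289) = 1/(176/9 + 289) = 1/(2777/9) = 9/2777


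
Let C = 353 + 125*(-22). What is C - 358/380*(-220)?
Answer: -41605/19 ≈ -2189.7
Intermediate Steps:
C = -2397 (C = 353 - 2750 = -2397)
C - 358/380*(-220) = -2397 - 358/380*(-220) = -2397 - 358*(1/380)*(-220) = -2397 - 179*(-220)/190 = -2397 - 1*(-3938/19) = -2397 + 3938/19 = -41605/19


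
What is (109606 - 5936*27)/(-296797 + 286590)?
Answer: 50666/10207 ≈ 4.9639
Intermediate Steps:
(109606 - 5936*27)/(-296797 + 286590) = (109606 - 160272)/(-10207) = -50666*(-1/10207) = 50666/10207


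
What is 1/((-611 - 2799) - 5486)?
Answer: -1/8896 ≈ -0.00011241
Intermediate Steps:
1/((-611 - 2799) - 5486) = 1/(-3410 - 5486) = 1/(-8896) = -1/8896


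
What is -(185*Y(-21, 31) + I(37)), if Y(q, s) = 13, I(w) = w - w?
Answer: -2405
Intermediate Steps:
I(w) = 0
-(185*Y(-21, 31) + I(37)) = -(185*13 + 0) = -(2405 + 0) = -1*2405 = -2405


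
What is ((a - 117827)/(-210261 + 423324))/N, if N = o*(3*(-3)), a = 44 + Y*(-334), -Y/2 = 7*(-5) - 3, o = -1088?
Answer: -143167/2086312896 ≈ -6.8622e-5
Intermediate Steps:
Y = 76 (Y = -2*(7*(-5) - 3) = -2*(-35 - 3) = -2*(-38) = 76)
a = -25340 (a = 44 + 76*(-334) = 44 - 25384 = -25340)
N = 9792 (N = -3264*(-3) = -1088*(-9) = 9792)
((a - 117827)/(-210261 + 423324))/N = ((-25340 - 117827)/(-210261 + 423324))/9792 = -143167/213063*(1/9792) = -143167*1/213063*(1/9792) = -143167/213063*1/9792 = -143167/2086312896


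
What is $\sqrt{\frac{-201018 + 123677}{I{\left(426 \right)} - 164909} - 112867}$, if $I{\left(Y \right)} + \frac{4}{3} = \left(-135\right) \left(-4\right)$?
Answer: $\frac{i \sqrt{27444451302222754}}{493111} \approx 335.96 i$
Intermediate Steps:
$I{\left(Y \right)} = \frac{1616}{3}$ ($I{\left(Y \right)} = - \frac{4}{3} - -540 = - \frac{4}{3} + 540 = \frac{1616}{3}$)
$\sqrt{\frac{-201018 + 123677}{I{\left(426 \right)} - 164909} - 112867} = \sqrt{\frac{-201018 + 123677}{\frac{1616}{3} - 164909} - 112867} = \sqrt{- \frac{77341}{- \frac{493111}{3}} - 112867} = \sqrt{\left(-77341\right) \left(- \frac{3}{493111}\right) - 112867} = \sqrt{\frac{232023}{493111} - 112867} = \sqrt{- \frac{55655727214}{493111}} = \frac{i \sqrt{27444451302222754}}{493111}$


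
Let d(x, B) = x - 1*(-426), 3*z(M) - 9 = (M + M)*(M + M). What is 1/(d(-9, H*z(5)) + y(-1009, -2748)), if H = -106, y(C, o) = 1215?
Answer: 1/1632 ≈ 0.00061275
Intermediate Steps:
z(M) = 3 + 4*M**2/3 (z(M) = 3 + ((M + M)*(M + M))/3 = 3 + ((2*M)*(2*M))/3 = 3 + (4*M**2)/3 = 3 + 4*M**2/3)
d(x, B) = 426 + x (d(x, B) = x + 426 = 426 + x)
1/(d(-9, H*z(5)) + y(-1009, -2748)) = 1/((426 - 9) + 1215) = 1/(417 + 1215) = 1/1632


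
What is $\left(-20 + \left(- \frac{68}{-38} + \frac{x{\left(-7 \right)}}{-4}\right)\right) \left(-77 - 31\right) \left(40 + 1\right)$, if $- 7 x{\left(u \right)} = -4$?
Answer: $\frac{10808748}{133} \approx 81269.0$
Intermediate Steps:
$x{\left(u \right)} = \frac{4}{7}$ ($x{\left(u \right)} = \left(- \frac{1}{7}\right) \left(-4\right) = \frac{4}{7}$)
$\left(-20 + \left(- \frac{68}{-38} + \frac{x{\left(-7 \right)}}{-4}\right)\right) \left(-77 - 31\right) \left(40 + 1\right) = \left(-20 + \left(- \frac{68}{-38} + \frac{4}{7 \left(-4\right)}\right)\right) \left(-77 - 31\right) \left(40 + 1\right) = \left(-20 + \left(\left(-68\right) \left(- \frac{1}{38}\right) + \frac{4}{7} \left(- \frac{1}{4}\right)\right)\right) \left(\left(-108\right) 41\right) = \left(-20 + \left(\frac{34}{19} - \frac{1}{7}\right)\right) \left(-4428\right) = \left(-20 + \frac{219}{133}\right) \left(-4428\right) = \left(- \frac{2441}{133}\right) \left(-4428\right) = \frac{10808748}{133}$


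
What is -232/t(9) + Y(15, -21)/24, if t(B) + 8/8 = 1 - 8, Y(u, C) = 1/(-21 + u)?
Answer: 4175/144 ≈ 28.993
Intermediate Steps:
t(B) = -8 (t(B) = -1 + (1 - 8) = -1 - 7 = -8)
-232/t(9) + Y(15, -21)/24 = -232/(-8) + 1/((-21 + 15)*24) = -232*(-⅛) + (1/24)/(-6) = 29 - ⅙*1/24 = 29 - 1/144 = 4175/144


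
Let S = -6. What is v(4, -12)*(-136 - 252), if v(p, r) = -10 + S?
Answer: 6208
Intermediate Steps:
v(p, r) = -16 (v(p, r) = -10 - 6 = -16)
v(4, -12)*(-136 - 252) = -16*(-136 - 252) = -16*(-388) = 6208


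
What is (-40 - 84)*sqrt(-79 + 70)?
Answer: -372*I ≈ -372.0*I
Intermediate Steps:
(-40 - 84)*sqrt(-79 + 70) = -372*I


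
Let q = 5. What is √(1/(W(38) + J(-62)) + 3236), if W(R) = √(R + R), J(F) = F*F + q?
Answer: √(12455365 + 6472*√19)/√(3849 + 2*√19) ≈ 56.886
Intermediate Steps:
J(F) = 5 + F² (J(F) = F*F + 5 = F² + 5 = 5 + F²)
W(R) = √2*√R (W(R) = √(2*R) = √2*√R)
√(1/(W(38) + J(-62)) + 3236) = √(1/(√2*√38 + (5 + (-62)²)) + 3236) = √(1/(2*√19 + (5 + 3844)) + 3236) = √(1/(2*√19 + 3849) + 3236) = √(1/(3849 + 2*√19) + 3236) = √(3236 + 1/(3849 + 2*√19))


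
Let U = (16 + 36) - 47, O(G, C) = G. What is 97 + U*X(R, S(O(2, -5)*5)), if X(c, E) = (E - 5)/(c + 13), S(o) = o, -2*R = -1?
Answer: 2669/27 ≈ 98.852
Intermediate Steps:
R = ½ (R = -½*(-1) = ½ ≈ 0.50000)
U = 5 (U = 52 - 47 = 5)
X(c, E) = (-5 + E)/(13 + c)
97 + U*X(R, S(O(2, -5)*5)) = 97 + 5*((-5 + 2*5)/(13 + ½)) = 97 + 5*((-5 + 10)/(27/2)) = 97 + 5*((2/27)*5) = 97 + 5*(10/27) = 97 + 50/27 = 2669/27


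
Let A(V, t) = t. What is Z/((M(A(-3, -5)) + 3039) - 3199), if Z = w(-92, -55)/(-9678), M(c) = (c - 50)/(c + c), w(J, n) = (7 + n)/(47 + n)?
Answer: 2/498417 ≈ 4.0127e-6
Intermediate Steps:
w(J, n) = (7 + n)/(47 + n)
M(c) = (-50 + c)/(2*c) (M(c) = (-50 + c)/((2*c)) = (-50 + c)*(1/(2*c)) = (-50 + c)/(2*c))
Z = -1/1613 (Z = ((7 - 55)/(47 - 55))/(-9678) = (-48/(-8))*(-1/9678) = -⅛*(-48)*(-1/9678) = 6*(-1/9678) = -1/1613 ≈ -0.00061996)
Z/((M(A(-3, -5)) + 3039) - 3199) = -1/(1613*(((½)*(-50 - 5)/(-5) + 3039) - 3199)) = -1/(1613*(((½)*(-⅕)*(-55) + 3039) - 3199)) = -1/(1613*((11/2 + 3039) - 3199)) = -1/(1613*(6089/2 - 3199)) = -1/(1613*(-309/2)) = -1/1613*(-2/309) = 2/498417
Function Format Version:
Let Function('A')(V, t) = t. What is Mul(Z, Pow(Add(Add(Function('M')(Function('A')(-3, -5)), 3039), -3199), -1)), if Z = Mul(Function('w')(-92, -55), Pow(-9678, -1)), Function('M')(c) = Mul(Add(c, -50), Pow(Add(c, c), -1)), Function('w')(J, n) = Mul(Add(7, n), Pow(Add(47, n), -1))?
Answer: Rational(2, 498417) ≈ 4.0127e-6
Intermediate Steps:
Function('w')(J, n) = Mul(Pow(Add(47, n), -1), Add(7, n))
Function('M')(c) = Mul(Rational(1, 2), Pow(c, -1), Add(-50, c)) (Function('M')(c) = Mul(Add(-50, c), Pow(Mul(2, c), -1)) = Mul(Add(-50, c), Mul(Rational(1, 2), Pow(c, -1))) = Mul(Rational(1, 2), Pow(c, -1), Add(-50, c)))
Z = Rational(-1, 1613) (Z = Mul(Mul(Pow(Add(47, -55), -1), Add(7, -55)), Pow(-9678, -1)) = Mul(Mul(Pow(-8, -1), -48), Rational(-1, 9678)) = Mul(Mul(Rational(-1, 8), -48), Rational(-1, 9678)) = Mul(6, Rational(-1, 9678)) = Rational(-1, 1613) ≈ -0.00061996)
Mul(Z, Pow(Add(Add(Function('M')(Function('A')(-3, -5)), 3039), -3199), -1)) = Mul(Rational(-1, 1613), Pow(Add(Add(Mul(Rational(1, 2), Pow(-5, -1), Add(-50, -5)), 3039), -3199), -1)) = Mul(Rational(-1, 1613), Pow(Add(Add(Mul(Rational(1, 2), Rational(-1, 5), -55), 3039), -3199), -1)) = Mul(Rational(-1, 1613), Pow(Add(Add(Rational(11, 2), 3039), -3199), -1)) = Mul(Rational(-1, 1613), Pow(Add(Rational(6089, 2), -3199), -1)) = Mul(Rational(-1, 1613), Pow(Rational(-309, 2), -1)) = Mul(Rational(-1, 1613), Rational(-2, 309)) = Rational(2, 498417)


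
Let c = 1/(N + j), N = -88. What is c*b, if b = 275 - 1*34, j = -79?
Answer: -241/167 ≈ -1.4431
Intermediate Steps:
b = 241 (b = 275 - 34 = 241)
c = -1/167 (c = 1/(-88 - 79) = 1/(-167) = -1/167 ≈ -0.0059880)
c*b = -1/167*241 = -241/167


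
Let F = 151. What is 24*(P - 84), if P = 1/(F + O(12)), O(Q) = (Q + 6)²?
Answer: -957576/475 ≈ -2015.9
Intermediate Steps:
O(Q) = (6 + Q)²
P = 1/475 (P = 1/(151 + (6 + 12)²) = 1/(151 + 18²) = 1/(151 + 324) = 1/475 ≈ 0.0021053)
24*(P - 84) = 24*(1/475 - 84) = 24*(-39899/475) = -957576/475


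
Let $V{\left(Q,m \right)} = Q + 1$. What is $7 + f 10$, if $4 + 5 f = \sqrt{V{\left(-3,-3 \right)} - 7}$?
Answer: $-1 + 6 i \approx -1.0 + 6.0 i$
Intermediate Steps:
$V{\left(Q,m \right)} = 1 + Q$
$f = - \frac{4}{5} + \frac{3 i}{5}$ ($f = - \frac{4}{5} + \frac{\sqrt{\left(1 - 3\right) - 7}}{5} = - \frac{4}{5} + \frac{\sqrt{-2 - 7}}{5} = - \frac{4}{5} + \frac{\sqrt{-9}}{5} = - \frac{4}{5} + \frac{3 i}{5} \approx -0.8 + 0.6 i$)
$7 + f 10 = 7 + \left(- \frac{4}{5} + \frac{3 i}{5}\right) 10 = 7 - \left(8 - 6 i\right) = -1 + 6 i$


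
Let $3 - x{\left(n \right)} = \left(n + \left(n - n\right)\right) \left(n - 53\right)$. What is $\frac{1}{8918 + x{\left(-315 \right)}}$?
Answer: $- \frac{1}{106999} \approx -9.3459 \cdot 10^{-6}$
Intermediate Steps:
$x{\left(n \right)} = 3 - n \left(-53 + n\right)$ ($x{\left(n \right)} = 3 - \left(n + \left(n - n\right)\right) \left(n - 53\right) = 3 - \left(n + 0\right) \left(-53 + n\right) = 3 - n \left(-53 + n\right)$)
$\frac{1}{8918 + x{\left(-315 \right)}} = \frac{1}{8918 + \left(3 - \left(-315\right)^{2} + 53 \left(-315\right)\right)} = \frac{1}{8918 - 115917} = \frac{1}{-106999} = - \frac{1}{106999}$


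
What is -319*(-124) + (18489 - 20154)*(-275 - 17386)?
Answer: 29445121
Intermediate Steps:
-319*(-124) + (18489 - 20154)*(-275 - 17386) = 39556 - 1665*(-17661) = 39556 + 29405565 = 29445121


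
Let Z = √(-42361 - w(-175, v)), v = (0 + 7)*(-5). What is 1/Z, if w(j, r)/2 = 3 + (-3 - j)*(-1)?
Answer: -I*√42023/42023 ≈ -0.0048782*I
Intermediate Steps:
v = -35 (v = 7*(-5) = -35)
w(j, r) = 12 + 2*j (w(j, r) = 2*(3 + (-3 - j)*(-1)) = 2*(3 + (3 + j)) = 2*(6 + j) = 12 + 2*j)
Z = I*√42023 (Z = √(-42361 - (12 + 2*(-175))) = √(-42361 - (12 - 350)) = √(-42361 - 1*(-338)) = √(-42361 + 338) = √(-42023) = I*√42023 ≈ 205.0*I)
1/Z = 1/(I*√42023) = -I*√42023/42023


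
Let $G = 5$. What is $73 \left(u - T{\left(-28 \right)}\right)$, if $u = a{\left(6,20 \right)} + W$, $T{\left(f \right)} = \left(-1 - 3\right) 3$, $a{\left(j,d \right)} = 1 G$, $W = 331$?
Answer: $25404$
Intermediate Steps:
$a{\left(j,d \right)} = 5$ ($a{\left(j,d \right)} = 1 \cdot 5 = 5$)
$T{\left(f \right)} = -12$ ($T{\left(f \right)} = \left(-4\right) 3 = -12$)
$u = 336$ ($u = 5 + 331 = 336$)
$73 \left(u - T{\left(-28 \right)}\right) = 73 \left(336 - -12\right) = 73 \left(336 + 12\right) = 73 \cdot 348 = 25404$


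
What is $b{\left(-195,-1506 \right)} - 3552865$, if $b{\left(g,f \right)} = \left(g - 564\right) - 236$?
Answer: $-3553860$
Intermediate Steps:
$b{\left(g,f \right)} = -800 + g$ ($b{\left(g,f \right)} = \left(-564 + g\right) - 236 = -800 + g$)
$b{\left(-195,-1506 \right)} - 3552865 = \left(-800 - 195\right) - 3552865 = -995 - 3552865 = -3553860$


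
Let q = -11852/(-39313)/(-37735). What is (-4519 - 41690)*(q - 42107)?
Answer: 2886432535736187033/1483476055 ≈ 1.9457e+9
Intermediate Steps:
q = -11852/1483476055 (q = -11852*(-1/39313)*(-1/37735) = (11852/39313)*(-1/37735) = -11852/1483476055 ≈ -7.9894e-6)
(-4519 - 41690)*(q - 42107) = (-4519 - 41690)*(-11852/1483476055 - 42107) = -46209*(-62464726259737/1483476055) = 2886432535736187033/1483476055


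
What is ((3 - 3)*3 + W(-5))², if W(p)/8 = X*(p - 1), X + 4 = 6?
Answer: 9216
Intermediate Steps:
X = 2 (X = -4 + 6 = 2)
W(p) = -16 + 16*p (W(p) = 8*(2*(p - 1)) = 8*(2*(-1 + p)) = 8*(-2 + 2*p) = -16 + 16*p)
((3 - 3)*3 + W(-5))² = ((3 - 3)*3 + (-16 + 16*(-5)))² = (0*3 + (-16 - 80))² = (0 - 96)² = (-96)² = 9216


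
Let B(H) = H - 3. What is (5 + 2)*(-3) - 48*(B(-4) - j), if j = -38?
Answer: -1509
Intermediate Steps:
B(H) = -3 + H
(5 + 2)*(-3) - 48*(B(-4) - j) = (5 + 2)*(-3) - 48*((-3 - 4) - 1*(-38)) = 7*(-3) - 48*(-7 + 38) = -21 - 48*31 = -21 - 1488 = -1509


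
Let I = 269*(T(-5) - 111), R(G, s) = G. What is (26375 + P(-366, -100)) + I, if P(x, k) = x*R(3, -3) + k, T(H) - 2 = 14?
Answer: -378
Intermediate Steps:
T(H) = 16 (T(H) = 2 + 14 = 16)
P(x, k) = k + 3*x (P(x, k) = x*3 + k = 3*x + k = k + 3*x)
I = -25555 (I = 269*(16 - 111) = 269*(-95) = -25555)
(26375 + P(-366, -100)) + I = (26375 + (-100 + 3*(-366))) - 25555 = (26375 + (-100 - 1098)) - 25555 = (26375 - 1198) - 25555 = 25177 - 25555 = -378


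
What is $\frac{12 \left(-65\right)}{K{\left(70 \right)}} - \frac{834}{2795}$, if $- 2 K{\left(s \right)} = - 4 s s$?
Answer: $- \frac{103533}{273910} \approx -0.37798$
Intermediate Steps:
$K{\left(s \right)} = 2 s^{2}$ ($K{\left(s \right)} = - \frac{- 4 s s}{2} = - \frac{\left(-4\right) s^{2}}{2} = 2 s^{2}$)
$\frac{12 \left(-65\right)}{K{\left(70 \right)}} - \frac{834}{2795} = \frac{12 \left(-65\right)}{2 \cdot 70^{2}} - \frac{834}{2795} = - \frac{780}{2 \cdot 4900} - \frac{834}{2795} = - \frac{780}{9800} - \frac{834}{2795} = \left(-780\right) \frac{1}{9800} - \frac{834}{2795} = - \frac{39}{490} - \frac{834}{2795} = - \frac{103533}{273910}$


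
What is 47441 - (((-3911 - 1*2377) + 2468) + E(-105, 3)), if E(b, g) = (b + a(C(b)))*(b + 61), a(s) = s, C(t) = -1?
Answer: 46597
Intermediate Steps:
E(b, g) = (-1 + b)*(61 + b) (E(b, g) = (b - 1)*(b + 61) = (-1 + b)*(61 + b))
47441 - (((-3911 - 1*2377) + 2468) + E(-105, 3)) = 47441 - (((-3911 - 1*2377) + 2468) + (-61 + (-105)**2 + 60*(-105))) = 47441 - (((-3911 - 2377) + 2468) + (-61 + 11025 - 6300)) = 47441 - ((-6288 + 2468) + 4664) = 47441 - (-3820 + 4664) = 47441 - 1*844 = 47441 - 844 = 46597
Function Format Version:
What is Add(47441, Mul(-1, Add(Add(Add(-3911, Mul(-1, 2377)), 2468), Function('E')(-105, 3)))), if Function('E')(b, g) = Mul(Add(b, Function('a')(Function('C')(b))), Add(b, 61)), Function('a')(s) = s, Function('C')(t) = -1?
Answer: 46597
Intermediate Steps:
Function('E')(b, g) = Mul(Add(-1, b), Add(61, b)) (Function('E')(b, g) = Mul(Add(b, -1), Add(b, 61)) = Mul(Add(-1, b), Add(61, b)))
Add(47441, Mul(-1, Add(Add(Add(-3911, Mul(-1, 2377)), 2468), Function('E')(-105, 3)))) = Add(47441, Mul(-1, Add(Add(Add(-3911, Mul(-1, 2377)), 2468), Add(-61, Pow(-105, 2), Mul(60, -105))))) = Add(47441, Mul(-1, Add(Add(Add(-3911, -2377), 2468), Add(-61, 11025, -6300)))) = Add(47441, Mul(-1, Add(Add(-6288, 2468), 4664))) = Add(47441, Mul(-1, Add(-3820, 4664))) = Add(47441, Mul(-1, 844)) = Add(47441, -844) = 46597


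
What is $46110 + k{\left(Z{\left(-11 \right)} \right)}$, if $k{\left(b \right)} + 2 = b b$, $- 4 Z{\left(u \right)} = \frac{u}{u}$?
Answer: $\frac{737729}{16} \approx 46108.0$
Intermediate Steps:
$Z{\left(u \right)} = - \frac{1}{4}$ ($Z{\left(u \right)} = - \frac{u \frac{1}{u}}{4} = \left(- \frac{1}{4}\right) 1 = - \frac{1}{4}$)
$k{\left(b \right)} = -2 + b^{2}$ ($k{\left(b \right)} = -2 + b b = -2 + b^{2}$)
$46110 + k{\left(Z{\left(-11 \right)} \right)} = 46110 - \left(2 - \left(- \frac{1}{4}\right)^{2}\right) = 46110 + \left(-2 + \frac{1}{16}\right) = 46110 - \frac{31}{16} = \frac{737729}{16}$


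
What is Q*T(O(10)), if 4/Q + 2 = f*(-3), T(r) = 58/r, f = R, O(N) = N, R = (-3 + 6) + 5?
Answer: -58/65 ≈ -0.89231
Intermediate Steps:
R = 8 (R = 3 + 5 = 8)
f = 8
Q = -2/13 (Q = 4/(-2 + 8*(-3)) = 4/(-2 - 24) = 4/(-26) = 4*(-1/26) = -2/13 ≈ -0.15385)
Q*T(O(10)) = -116/(13*10) = -2/13*29/5 = -58/65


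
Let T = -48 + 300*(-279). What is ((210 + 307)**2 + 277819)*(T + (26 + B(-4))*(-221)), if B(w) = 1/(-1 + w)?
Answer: -243799007892/5 ≈ -4.8760e+10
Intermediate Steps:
T = -83748 (T = -48 - 83700 = -83748)
((210 + 307)**2 + 277819)*(T + (26 + B(-4))*(-221)) = ((210 + 307)**2 + 277819)*(-83748 + (26 + 1/(-1 - 4))*(-221)) = (517**2 + 277819)*(-83748 + (26 + 1/(-5))*(-221)) = (267289 + 277819)*(-83748 + (26 - 1/5)*(-221)) = 545108*(-83748 + (129/5)*(-221)) = 545108*(-83748 - 28509/5) = 545108*(-447249/5) = -243799007892/5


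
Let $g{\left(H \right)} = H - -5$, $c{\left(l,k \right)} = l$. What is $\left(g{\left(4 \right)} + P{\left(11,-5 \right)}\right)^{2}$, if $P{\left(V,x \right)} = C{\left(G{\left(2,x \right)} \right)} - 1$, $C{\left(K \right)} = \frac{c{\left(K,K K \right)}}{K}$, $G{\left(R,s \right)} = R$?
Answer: $81$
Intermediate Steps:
$C{\left(K \right)} = 1$ ($C{\left(K \right)} = \frac{K}{K} = 1$)
$P{\left(V,x \right)} = 0$ ($P{\left(V,x \right)} = 1 - 1 = 0$)
$g{\left(H \right)} = 5 + H$ ($g{\left(H \right)} = H + 5 = 5 + H$)
$\left(g{\left(4 \right)} + P{\left(11,-5 \right)}\right)^{2} = \left(\left(5 + 4\right) + 0\right)^{2} = \left(9 + 0\right)^{2} = 9^{2} = 81$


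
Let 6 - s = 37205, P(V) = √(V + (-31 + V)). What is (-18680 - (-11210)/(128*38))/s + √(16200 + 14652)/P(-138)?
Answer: 2390745/4761472 - 6*I*√263099/307 ≈ 0.5021 - 10.025*I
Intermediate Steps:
P(V) = √(-31 + 2*V)
s = -37199 (s = 6 - 1*37205 = 6 - 37205 = -37199)
(-18680 - (-11210)/(128*38))/s + √(16200 + 14652)/P(-138) = (-18680 - (-11210)/(128*38))/(-37199) + √(16200 + 14652)/(√(-31 + 2*(-138))) = (-18680 - (-11210)/4864)*(-1/37199) + √30852/(√(-31 - 276)) = (-18680 - (-11210)/4864)*(-1/37199) + (6*√857)/(√(-307)) = (-18680 - 1*(-295/128))*(-1/37199) + (6*√857)/((I*√307)) = (-18680 + 295/128)*(-1/37199) + (6*√857)*(-I*√307/307) = -2390745/128*(-1/37199) - 6*I*√263099/307 = 2390745/4761472 - 6*I*√263099/307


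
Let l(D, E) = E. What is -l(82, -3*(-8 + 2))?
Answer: -18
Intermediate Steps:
-l(82, -3*(-8 + 2)) = -(-3)*(-8 + 2) = -(-3)*(-6) = -1*18 = -18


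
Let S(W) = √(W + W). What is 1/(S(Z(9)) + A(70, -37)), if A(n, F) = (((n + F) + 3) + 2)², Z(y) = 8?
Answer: 1/1448 ≈ 0.00069061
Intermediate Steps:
A(n, F) = (5 + F + n)² (A(n, F) = (((F + n) + 3) + 2)² = ((3 + F + n) + 2)² = (5 + F + n)²)
S(W) = √2*√W (S(W) = √(2*W) = √2*√W)
1/(S(Z(9)) + A(70, -37)) = 1/(√2*√8 + (5 - 37 + 70)²) = 1/(√2*(2*√2) + 38²) = 1/(4 + 1444) = 1/1448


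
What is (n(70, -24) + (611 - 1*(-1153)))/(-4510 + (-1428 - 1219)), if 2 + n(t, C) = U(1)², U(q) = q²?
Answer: -1763/7157 ≈ -0.24633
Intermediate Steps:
n(t, C) = -1 (n(t, C) = -2 + (1²)² = -2 + 1² = -2 + 1 = -1)
(n(70, -24) + (611 - 1*(-1153)))/(-4510 + (-1428 - 1219)) = (-1 + (611 - 1*(-1153)))/(-4510 + (-1428 - 1219)) = (-1 + (611 + 1153))/(-4510 - 2647) = (-1 + 1764)/(-7157) = 1763*(-1/7157) = -1763/7157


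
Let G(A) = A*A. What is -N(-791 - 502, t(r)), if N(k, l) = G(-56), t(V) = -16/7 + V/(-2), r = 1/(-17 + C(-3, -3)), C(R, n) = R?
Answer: -3136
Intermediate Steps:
G(A) = A**2
r = -1/20 (r = 1/(-17 - 3) = 1/(-20) = -1/20 ≈ -0.050000)
t(V) = -16/7 - V/2 (t(V) = -16*1/7 + V*(-1/2) = -16/7 - V/2)
N(k, l) = 3136 (N(k, l) = (-56)**2 = 3136)
-N(-791 - 502, t(r)) = -1*3136 = -3136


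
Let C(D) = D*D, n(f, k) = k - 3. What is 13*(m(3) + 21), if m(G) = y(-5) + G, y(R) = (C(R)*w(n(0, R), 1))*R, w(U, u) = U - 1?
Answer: 14937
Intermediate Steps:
n(f, k) = -3 + k
C(D) = D**2
w(U, u) = -1 + U
y(R) = R**3*(-4 + R) (y(R) = (R**2*(-1 + (-3 + R)))*R = (R**2*(-4 + R))*R = R**3*(-4 + R))
m(G) = 1125 + G (m(G) = (-5)**3*(-4 - 5) + G = -125*(-9) + G = 1125 + G)
13*(m(3) + 21) = 13*((1125 + 3) + 21) = 13*(1128 + 21) = 13*1149 = 14937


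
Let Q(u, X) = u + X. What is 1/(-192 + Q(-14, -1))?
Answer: -1/207 ≈ -0.0048309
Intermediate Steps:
Q(u, X) = X + u
1/(-192 + Q(-14, -1)) = 1/(-192 + (-1 - 14)) = 1/(-192 - 15) = 1/(-207) = -1/207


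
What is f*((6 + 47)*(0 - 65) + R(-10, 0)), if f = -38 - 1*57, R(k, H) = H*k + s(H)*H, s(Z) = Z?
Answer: 327275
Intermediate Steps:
R(k, H) = H**2 + H*k (R(k, H) = H*k + H*H = H*k + H**2 = H**2 + H*k)
f = -95 (f = -38 - 57 = -95)
f*((6 + 47)*(0 - 65) + R(-10, 0)) = -95*((6 + 47)*(0 - 65) + 0*(0 - 10)) = -95*(53*(-65) + 0*(-10)) = -95*(-3445 + 0) = -95*(-3445) = 327275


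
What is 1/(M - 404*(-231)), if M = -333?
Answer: 1/92991 ≈ 1.0754e-5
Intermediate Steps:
1/(M - 404*(-231)) = 1/(-333 - 404*(-231)) = 1/(-333 + 93324) = 1/92991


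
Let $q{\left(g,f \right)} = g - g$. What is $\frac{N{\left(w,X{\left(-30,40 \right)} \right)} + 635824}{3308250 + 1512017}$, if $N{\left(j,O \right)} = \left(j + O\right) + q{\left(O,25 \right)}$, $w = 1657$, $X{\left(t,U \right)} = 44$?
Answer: $\frac{637525}{4820267} \approx 0.13226$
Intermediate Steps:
$q{\left(g,f \right)} = 0$
$N{\left(j,O \right)} = O + j$ ($N{\left(j,O \right)} = \left(j + O\right) + 0 = \left(O + j\right) + 0 = O + j$)
$\frac{N{\left(w,X{\left(-30,40 \right)} \right)} + 635824}{3308250 + 1512017} = \frac{\left(44 + 1657\right) + 635824}{3308250 + 1512017} = \frac{1701 + 635824}{4820267} = 637525 \cdot \frac{1}{4820267} = \frac{637525}{4820267}$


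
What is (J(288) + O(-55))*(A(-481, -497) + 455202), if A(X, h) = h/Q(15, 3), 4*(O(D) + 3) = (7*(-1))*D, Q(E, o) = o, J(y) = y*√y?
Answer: 509185657/12 + 1572605568*√2 ≈ 2.2664e+9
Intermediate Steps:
J(y) = y^(3/2)
O(D) = -3 - 7*D/4 (O(D) = -3 + ((7*(-1))*D)/4 = -3 + (-7*D)/4 = -3 - 7*D/4)
A(X, h) = h/3
(J(288) + O(-55))*(A(-481, -497) + 455202) = (288^(3/2) + (-3 - 7/4*(-55)))*((⅓)*(-497) + 455202) = (3456*√2 + (-3 + 385/4))*(-497/3 + 455202) = (3456*√2 + 373/4)*(1365109/3) = (373/4 + 3456*√2)*(1365109/3) = 509185657/12 + 1572605568*√2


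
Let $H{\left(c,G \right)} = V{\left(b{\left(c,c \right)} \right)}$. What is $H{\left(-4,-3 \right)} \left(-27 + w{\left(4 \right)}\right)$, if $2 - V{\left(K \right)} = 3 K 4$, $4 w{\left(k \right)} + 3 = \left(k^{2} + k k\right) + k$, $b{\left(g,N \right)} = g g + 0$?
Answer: $\frac{7125}{2} \approx 3562.5$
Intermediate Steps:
$b{\left(g,N \right)} = g^{2}$ ($b{\left(g,N \right)} = g^{2} + 0 = g^{2}$)
$w{\left(k \right)} = - \frac{3}{4} + \frac{k^{2}}{2} + \frac{k}{4}$ ($w{\left(k \right)} = - \frac{3}{4} + \frac{\left(k^{2} + k k\right) + k}{4} = - \frac{3}{4} + \frac{\left(k^{2} + k^{2}\right) + k}{4} = - \frac{3}{4} + \frac{2 k^{2} + k}{4} = - \frac{3}{4} + \frac{k + 2 k^{2}}{4} = - \frac{3}{4} + \left(\frac{k^{2}}{2} + \frac{k}{4}\right) = - \frac{3}{4} + \frac{k^{2}}{2} + \frac{k}{4}$)
$V{\left(K \right)} = 2 - 12 K$ ($V{\left(K \right)} = 2 - 3 K 4 = 2 - 3 \cdot 4 K = 2 - 12 K$)
$H{\left(c,G \right)} = 2 - 12 c^{2}$
$H{\left(-4,-3 \right)} \left(-27 + w{\left(4 \right)}\right) = \left(2 - 12 \left(-4\right)^{2}\right) \left(-27 + \left(- \frac{3}{4} + \frac{4^{2}}{2} + \frac{1}{4} \cdot 4\right)\right) = \left(2 - 192\right) \left(-27 + \left(- \frac{3}{4} + \frac{1}{2} \cdot 16 + 1\right)\right) = \left(2 - 192\right) \left(-27 + \left(- \frac{3}{4} + 8 + 1\right)\right) = - 190 \left(-27 + \frac{33}{4}\right) = \left(-190\right) \left(- \frac{75}{4}\right) = \frac{7125}{2}$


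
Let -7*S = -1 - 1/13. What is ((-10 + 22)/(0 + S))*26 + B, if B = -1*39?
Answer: 1989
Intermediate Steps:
S = 2/13 (S = -(-1 - 1/13)/7 = -1/7*(-14/13) = 2/13 ≈ 0.15385)
B = -39
((-10 + 22)/(0 + S))*26 + B = ((-10 + 22)/(0 + 2/13))*26 - 39 = (12/(2/13))*26 - 39 = (12*(13/2))*26 - 39 = 78*26 - 39 = 2028 - 39 = 1989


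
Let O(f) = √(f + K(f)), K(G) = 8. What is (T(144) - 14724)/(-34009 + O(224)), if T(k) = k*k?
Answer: -68154036/385537283 - 4008*√58/385537283 ≈ -0.17686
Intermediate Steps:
O(f) = √(8 + f) (O(f) = √(f + 8) = √(8 + f))
T(k) = k²
(T(144) - 14724)/(-34009 + O(224)) = (144² - 14724)/(-34009 + √(8 + 224)) = (20736 - 14724)/(-34009 + √232) = 6012/(-34009 + 2*√58)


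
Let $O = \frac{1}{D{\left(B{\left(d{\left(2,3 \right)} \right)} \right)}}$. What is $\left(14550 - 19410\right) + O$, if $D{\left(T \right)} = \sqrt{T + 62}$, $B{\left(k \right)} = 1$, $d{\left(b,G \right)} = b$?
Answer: $-4860 + \frac{\sqrt{7}}{21} \approx -4859.9$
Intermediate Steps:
$D{\left(T \right)} = \sqrt{62 + T}$
$O = \frac{\sqrt{7}}{21}$ ($O = \frac{1}{\sqrt{62 + 1}} = \frac{1}{\sqrt{63}} = \frac{1}{3 \sqrt{7}} = \frac{\sqrt{7}}{21} \approx 0.12599$)
$\left(14550 - 19410\right) + O = \left(14550 - 19410\right) + \frac{\sqrt{7}}{21} = -4860 + \frac{\sqrt{7}}{21}$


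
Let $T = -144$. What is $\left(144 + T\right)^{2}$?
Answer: $0$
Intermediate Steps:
$\left(144 + T\right)^{2} = \left(144 - 144\right)^{2} = 0^{2} = 0$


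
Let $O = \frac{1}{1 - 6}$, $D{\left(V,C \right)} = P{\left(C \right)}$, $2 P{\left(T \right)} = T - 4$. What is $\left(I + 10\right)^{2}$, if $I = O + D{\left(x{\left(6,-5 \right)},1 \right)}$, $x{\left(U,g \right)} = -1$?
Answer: $\frac{6889}{100} \approx 68.89$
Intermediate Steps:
$P{\left(T \right)} = -2 + \frac{T}{2}$ ($P{\left(T \right)} = \frac{T - 4}{2} = \frac{-4 + T}{2} = -2 + \frac{T}{2}$)
$D{\left(V,C \right)} = -2 + \frac{C}{2}$
$O = - \frac{1}{5}$ ($O = \frac{1}{-5} = - \frac{1}{5} \approx -0.2$)
$I = - \frac{17}{10}$ ($I = - \frac{1}{5} + \left(-2 + \frac{1}{2} \cdot 1\right) = - \frac{1}{5} + \left(-2 + \frac{1}{2}\right) = - \frac{1}{5} - \frac{3}{2} = - \frac{17}{10} \approx -1.7$)
$\left(I + 10\right)^{2} = \left(- \frac{17}{10} + 10\right)^{2} = \left(\frac{83}{10}\right)^{2} = \frac{6889}{100}$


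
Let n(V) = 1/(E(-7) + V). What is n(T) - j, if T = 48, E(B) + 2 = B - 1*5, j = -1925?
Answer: 65451/34 ≈ 1925.0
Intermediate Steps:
E(B) = -7 + B (E(B) = -2 + (B - 1*5) = -2 + (B - 5) = -2 + (-5 + B) = -7 + B)
n(V) = 1/(-14 + V) (n(V) = 1/((-7 - 7) + V) = 1/(-14 + V))
n(T) - j = 1/(-14 + 48) - 1*(-1925) = 1/34 + 1925 = 65451/34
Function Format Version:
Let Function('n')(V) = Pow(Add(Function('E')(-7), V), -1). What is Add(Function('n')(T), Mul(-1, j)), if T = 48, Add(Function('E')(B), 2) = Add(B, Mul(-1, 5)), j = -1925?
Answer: Rational(65451, 34) ≈ 1925.0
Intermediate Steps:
Function('E')(B) = Add(-7, B) (Function('E')(B) = Add(-2, Add(B, Mul(-1, 5))) = Add(-2, Add(B, -5)) = Add(-2, Add(-5, B)) = Add(-7, B))
Function('n')(V) = Pow(Add(-14, V), -1) (Function('n')(V) = Pow(Add(Add(-7, -7), V), -1) = Pow(Add(-14, V), -1))
Add(Function('n')(T), Mul(-1, j)) = Add(Pow(Add(-14, 48), -1), Mul(-1, -1925)) = Add(Pow(34, -1), 1925) = Add(Rational(1, 34), 1925) = Rational(65451, 34)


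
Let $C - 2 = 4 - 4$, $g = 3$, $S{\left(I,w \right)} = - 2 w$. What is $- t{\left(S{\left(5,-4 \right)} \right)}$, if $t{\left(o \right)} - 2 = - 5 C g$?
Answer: $28$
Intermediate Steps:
$C = 2$ ($C = 2 + \left(4 - 4\right) = 2 + 0 = 2$)
$t{\left(o \right)} = -28$ ($t{\left(o \right)} = 2 + \left(-5\right) 2 \cdot 3 = 2 - 30 = -28$)
$- t{\left(S{\left(5,-4 \right)} \right)} = \left(-1\right) \left(-28\right) = 28$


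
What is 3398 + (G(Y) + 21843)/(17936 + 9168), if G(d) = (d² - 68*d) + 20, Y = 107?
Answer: 23031357/6776 ≈ 3399.0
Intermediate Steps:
G(d) = 20 + d² - 68*d
3398 + (G(Y) + 21843)/(17936 + 9168) = 3398 + ((20 + 107² - 68*107) + 21843)/(17936 + 9168) = 3398 + ((20 + 11449 - 7276) + 21843)/27104 = 3398 + (4193 + 21843)*(1/27104) = 3398 + 26036*(1/27104) = 3398 + 6509/6776 = 23031357/6776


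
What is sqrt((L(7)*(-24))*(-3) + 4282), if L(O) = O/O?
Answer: sqrt(4354) ≈ 65.985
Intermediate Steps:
L(O) = 1
sqrt((L(7)*(-24))*(-3) + 4282) = sqrt((1*(-24))*(-3) + 4282) = sqrt(-24*(-3) + 4282) = sqrt(72 + 4282) = sqrt(4354)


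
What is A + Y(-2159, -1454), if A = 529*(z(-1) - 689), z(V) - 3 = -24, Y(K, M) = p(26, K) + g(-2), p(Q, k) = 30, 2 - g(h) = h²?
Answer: -375562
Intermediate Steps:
g(h) = 2 - h²
Y(K, M) = 28 (Y(K, M) = 30 + (2 - 1*(-2)²) = 30 + (2 - 1*4) = 30 + (2 - 4) = 30 - 2 = 28)
z(V) = -21 (z(V) = 3 - 24 = -21)
A = -375590 (A = 529*(-21 - 689) = 529*(-710) = -375590)
A + Y(-2159, -1454) = -375590 + 28 = -375562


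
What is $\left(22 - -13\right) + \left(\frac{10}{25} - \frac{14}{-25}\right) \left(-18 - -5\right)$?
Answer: $\frac{563}{25} \approx 22.52$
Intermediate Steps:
$\left(22 - -13\right) + \left(\frac{10}{25} - \frac{14}{-25}\right) \left(-18 - -5\right) = \left(22 + 13\right) + \left(10 \cdot \frac{1}{25} - - \frac{14}{25}\right) \left(-18 + 5\right) = 35 + \left(\frac{2}{5} + \frac{14}{25}\right) \left(-13\right) = 35 + \frac{24}{25} \left(-13\right) = 35 - \frac{312}{25} = \frac{563}{25}$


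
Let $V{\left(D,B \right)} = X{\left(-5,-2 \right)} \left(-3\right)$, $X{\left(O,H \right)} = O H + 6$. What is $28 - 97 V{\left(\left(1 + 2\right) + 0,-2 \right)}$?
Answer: $4684$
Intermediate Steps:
$X{\left(O,H \right)} = 6 + H O$ ($X{\left(O,H \right)} = H O + 6 = 6 + H O$)
$V{\left(D,B \right)} = -48$ ($V{\left(D,B \right)} = \left(6 - -10\right) \left(-3\right) = \left(6 + 10\right) \left(-3\right) = 16 \left(-3\right) = -48$)
$28 - 97 V{\left(\left(1 + 2\right) + 0,-2 \right)} = 28 - -4656 = 28 + 4656 = 4684$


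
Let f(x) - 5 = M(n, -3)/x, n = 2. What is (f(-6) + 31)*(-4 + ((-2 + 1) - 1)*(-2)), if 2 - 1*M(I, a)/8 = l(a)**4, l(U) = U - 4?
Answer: 0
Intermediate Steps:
l(U) = -4 + U
M(I, a) = 16 - 8*(-4 + a)**4
f(x) = 5 - 19192/x (f(x) = 5 + (16 - 8*(-4 - 3)**4)/x = 5 + (16 - 8*(-7)**4)/x = 5 + (16 - 8*2401)/x = 5 + (16 - 19208)/x = 5 - 19192/x)
(f(-6) + 31)*(-4 + ((-2 + 1) - 1)*(-2)) = ((5 - 19192/(-6)) + 31)*(-4 + ((-2 + 1) - 1)*(-2)) = ((5 - 19192*(-1/6)) + 31)*(-4 + (-1 - 1)*(-2)) = ((5 + 9596/3) + 31)*(-4 - 2*(-2)) = (9611/3 + 31)*(-4 + 4) = (9704/3)*0 = 0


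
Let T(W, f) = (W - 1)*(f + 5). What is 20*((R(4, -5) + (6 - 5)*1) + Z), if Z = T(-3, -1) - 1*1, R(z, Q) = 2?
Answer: -280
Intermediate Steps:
T(W, f) = (-1 + W)*(5 + f)
Z = -17 (Z = (-5 - 1*(-1) + 5*(-3) - 3*(-1)) - 1*1 = (-5 + 1 - 15 + 3) - 1 = -16 - 1 = -17)
20*((R(4, -5) + (6 - 5)*1) + Z) = 20*((2 + (6 - 5)*1) - 17) = 20*((2 + 1*1) - 17) = 20*((2 + 1) - 17) = 20*(3 - 17) = 20*(-14) = -280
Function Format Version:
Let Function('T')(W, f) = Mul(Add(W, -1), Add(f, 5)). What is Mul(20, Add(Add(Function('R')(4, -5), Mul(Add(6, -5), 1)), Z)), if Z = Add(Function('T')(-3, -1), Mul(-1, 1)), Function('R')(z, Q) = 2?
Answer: -280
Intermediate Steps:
Function('T')(W, f) = Mul(Add(-1, W), Add(5, f))
Z = -17 (Z = Add(Add(-5, Mul(-1, -1), Mul(5, -3), Mul(-3, -1)), Mul(-1, 1)) = Add(Add(-5, 1, -15, 3), -1) = Add(-16, -1) = -17)
Mul(20, Add(Add(Function('R')(4, -5), Mul(Add(6, -5), 1)), Z)) = Mul(20, Add(Add(2, Mul(Add(6, -5), 1)), -17)) = Mul(20, Add(Add(2, Mul(1, 1)), -17)) = Mul(20, Add(Add(2, 1), -17)) = Mul(20, Add(3, -17)) = Mul(20, -14) = -280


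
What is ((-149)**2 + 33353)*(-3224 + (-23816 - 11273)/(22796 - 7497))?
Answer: -2742093497010/15299 ≈ -1.7923e+8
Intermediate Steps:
((-149)**2 + 33353)*(-3224 + (-23816 - 11273)/(22796 - 7497)) = (22201 + 33353)*(-3224 - 35089/15299) = 55554*(-3224 - 35089*1/15299) = 55554*(-3224 - 35089/15299) = 55554*(-49359065/15299) = -2742093497010/15299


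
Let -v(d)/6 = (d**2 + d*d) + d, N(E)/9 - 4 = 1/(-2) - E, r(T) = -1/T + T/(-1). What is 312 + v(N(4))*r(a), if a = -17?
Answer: -57336/17 ≈ -3372.7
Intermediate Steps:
r(T) = -T - 1/T (r(T) = -1/T + T*(-1) = -1/T - T = -T - 1/T)
N(E) = 63/2 - 9*E (N(E) = 36 + 9*(1/(-2) - E) = 36 + 9*(-1/2 - E) = 36 + (-9/2 - 9*E) = 63/2 - 9*E)
v(d) = -12*d**2 - 6*d (v(d) = -6*((d**2 + d*d) + d) = -6*((d**2 + d**2) + d) = -6*(2*d**2 + d) = -6*(d + 2*d**2) = -12*d**2 - 6*d)
312 + v(N(4))*r(a) = 312 + (-6*(63/2 - 9*4)*(1 + 2*(63/2 - 9*4)))*(-1*(-17) - 1/(-17)) = 312 + (-6*(63/2 - 36)*(1 + 2*(63/2 - 36)))*(17 - 1*(-1/17)) = 312 + (-6*(-9/2)*(1 + 2*(-9/2)))*(17 + 1/17) = 312 - 6*(-9/2)*(1 - 9)*(290/17) = 312 - 6*(-9/2)*(-8)*(290/17) = 312 - 216*290/17 = 312 - 62640/17 = -57336/17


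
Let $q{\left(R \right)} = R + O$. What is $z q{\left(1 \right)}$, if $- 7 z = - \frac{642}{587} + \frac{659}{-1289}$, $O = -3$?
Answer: $- \frac{2428742}{5296501} \approx -0.45856$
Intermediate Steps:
$z = \frac{1214371}{5296501}$ ($z = - \frac{- \frac{642}{587} + \frac{659}{-1289}}{7} = - \frac{\left(-642\right) \frac{1}{587} + 659 \left(- \frac{1}{1289}\right)}{7} = - \frac{- \frac{642}{587} - \frac{659}{1289}}{7} = \left(- \frac{1}{7}\right) \left(- \frac{1214371}{756643}\right) = \frac{1214371}{5296501} \approx 0.22928$)
$q{\left(R \right)} = -3 + R$ ($q{\left(R \right)} = R - 3 = -3 + R$)
$z q{\left(1 \right)} = \frac{1214371 \left(-3 + 1\right)}{5296501} = \frac{1214371}{5296501} \left(-2\right) = - \frac{2428742}{5296501}$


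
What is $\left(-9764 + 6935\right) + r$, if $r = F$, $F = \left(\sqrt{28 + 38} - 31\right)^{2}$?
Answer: $-2829 + \left(31 - \sqrt{66}\right)^{2} \approx -2305.7$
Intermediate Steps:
$F = \left(-31 + \sqrt{66}\right)^{2}$ ($F = \left(\sqrt{66} - 31\right)^{2} = \left(-31 + \sqrt{66}\right)^{2} \approx 523.31$)
$r = \left(31 - \sqrt{66}\right)^{2} \approx 523.31$
$\left(-9764 + 6935\right) + r = \left(-9764 + 6935\right) + \left(31 - \sqrt{66}\right)^{2} = -2829 + \left(31 - \sqrt{66}\right)^{2}$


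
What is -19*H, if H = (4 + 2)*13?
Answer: -1482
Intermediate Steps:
H = 78 (H = 6*13 = 78)
-19*H = -19*78 = -1482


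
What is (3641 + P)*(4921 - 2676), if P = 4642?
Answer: 18595335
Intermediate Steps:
(3641 + P)*(4921 - 2676) = (3641 + 4642)*(4921 - 2676) = 8283*2245 = 18595335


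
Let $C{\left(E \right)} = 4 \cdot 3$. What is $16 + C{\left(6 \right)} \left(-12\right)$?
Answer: $-128$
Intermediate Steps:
$C{\left(E \right)} = 12$
$16 + C{\left(6 \right)} \left(-12\right) = 16 + 12 \left(-12\right) = 16 - 144 = -128$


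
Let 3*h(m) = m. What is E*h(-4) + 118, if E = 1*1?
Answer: 350/3 ≈ 116.67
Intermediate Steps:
h(m) = m/3
E = 1
E*h(-4) + 118 = 1*((⅓)*(-4)) + 118 = 1*(-4/3) + 118 = -4/3 + 118 = 350/3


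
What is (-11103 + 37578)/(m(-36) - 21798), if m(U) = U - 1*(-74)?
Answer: -5295/4352 ≈ -1.2167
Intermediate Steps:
m(U) = 74 + U (m(U) = U + 74 = 74 + U)
(-11103 + 37578)/(m(-36) - 21798) = (-11103 + 37578)/((74 - 36) - 21798) = 26475/(38 - 21798) = 26475/(-21760) = 26475*(-1/21760) = -5295/4352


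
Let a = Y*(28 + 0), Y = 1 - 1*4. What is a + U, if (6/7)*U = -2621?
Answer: -18851/6 ≈ -3141.8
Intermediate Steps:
Y = -3 (Y = 1 - 4 = -3)
U = -18347/6 (U = (7/6)*(-2621) = -18347/6 ≈ -3057.8)
a = -84 (a = -3*(28 + 0) = -3*28 = -84)
a + U = -84 - 18347/6 = -18851/6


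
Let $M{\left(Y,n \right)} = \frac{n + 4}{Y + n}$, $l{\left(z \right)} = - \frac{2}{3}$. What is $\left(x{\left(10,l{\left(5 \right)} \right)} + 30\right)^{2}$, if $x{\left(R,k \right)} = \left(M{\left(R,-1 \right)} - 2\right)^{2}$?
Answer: $\frac{87025}{81} \approx 1074.4$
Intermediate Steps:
$l{\left(z \right)} = - \frac{2}{3}$ ($l{\left(z \right)} = \left(-2\right) \frac{1}{3} = - \frac{2}{3}$)
$M{\left(Y,n \right)} = \frac{4 + n}{Y + n}$
$x{\left(R,k \right)} = \left(-2 + \frac{3}{-1 + R}\right)^{2}$ ($x{\left(R,k \right)} = \left(\frac{4 - 1}{R - 1} - 2\right)^{2} = \left(\frac{1}{-1 + R} 3 - 2\right)^{2} = \left(\frac{3}{-1 + R} - 2\right)^{2} = \left(-2 + \frac{3}{-1 + R}\right)^{2}$)
$\left(x{\left(10,l{\left(5 \right)} \right)} + 30\right)^{2} = \left(\frac{\left(-5 + 2 \cdot 10\right)^{2}}{\left(-1 + 10\right)^{2}} + 30\right)^{2} = \left(\frac{\left(-5 + 20\right)^{2}}{81} + 30\right)^{2} = \left(\frac{15^{2}}{81} + 30\right)^{2} = \left(\frac{1}{81} \cdot 225 + 30\right)^{2} = \left(\frac{25}{9} + 30\right)^{2} = \left(\frac{295}{9}\right)^{2} = \frac{87025}{81}$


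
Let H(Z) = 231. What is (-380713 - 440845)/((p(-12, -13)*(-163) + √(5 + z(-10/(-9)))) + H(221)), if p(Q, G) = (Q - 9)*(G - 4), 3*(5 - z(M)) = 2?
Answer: 5101875180/359931599 + 410779*√21/2519521193 ≈ 14.175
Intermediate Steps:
z(M) = 13/3 (z(M) = 5 - ⅓*2 = 5 - ⅔ = 13/3)
p(Q, G) = (-9 + Q)*(-4 + G)
(-380713 - 440845)/((p(-12, -13)*(-163) + √(5 + z(-10/(-9)))) + H(221)) = (-380713 - 440845)/(((36 - 9*(-13) - 4*(-12) - 13*(-12))*(-163) + √(5 + 13/3)) + 231) = -821558/(((36 + 117 + 48 + 156)*(-163) + √(28/3)) + 231) = -821558/((357*(-163) + 2*√21/3) + 231) = -821558/((-58191 + 2*√21/3) + 231) = -821558/(-57960 + 2*√21/3)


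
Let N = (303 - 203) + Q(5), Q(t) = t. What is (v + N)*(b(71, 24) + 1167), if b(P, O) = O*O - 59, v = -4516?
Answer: -7428124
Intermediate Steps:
b(P, O) = -59 + O² (b(P, O) = O² - 59 = -59 + O²)
N = 105 (N = (303 - 203) + 5 = 100 + 5 = 105)
(v + N)*(b(71, 24) + 1167) = (-4516 + 105)*((-59 + 24²) + 1167) = -4411*((-59 + 576) + 1167) = -4411*(517 + 1167) = -4411*1684 = -7428124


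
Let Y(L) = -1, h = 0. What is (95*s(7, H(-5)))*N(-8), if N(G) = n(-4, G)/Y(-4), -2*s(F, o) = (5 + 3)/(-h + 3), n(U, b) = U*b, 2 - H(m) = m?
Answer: 12160/3 ≈ 4053.3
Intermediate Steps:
H(m) = 2 - m
s(F, o) = -4/3 (s(F, o) = -(5 + 3)/(2*(-1*0 + 3)) = -4/(0 + 3) = -4/3)
N(G) = 4*G (N(G) = -4*G/(-1) = -4*G*(-1) = 4*G)
(95*s(7, H(-5)))*N(-8) = (95*(-4/3))*(4*(-8)) = -380/3*(-32) = 12160/3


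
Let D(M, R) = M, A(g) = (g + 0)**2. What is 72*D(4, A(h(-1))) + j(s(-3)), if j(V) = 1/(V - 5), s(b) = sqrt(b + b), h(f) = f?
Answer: 8923/31 - I*sqrt(6)/31 ≈ 287.84 - 0.079016*I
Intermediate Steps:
s(b) = sqrt(2)*sqrt(b) (s(b) = sqrt(2*b) = sqrt(2)*sqrt(b))
A(g) = g**2
j(V) = 1/(-5 + V)
72*D(4, A(h(-1))) + j(s(-3)) = 72*4 + 1/(-5 + sqrt(2)*sqrt(-3)) = 288 + 1/(-5 + sqrt(2)*(I*sqrt(3))) = 288 + 1/(-5 + I*sqrt(6))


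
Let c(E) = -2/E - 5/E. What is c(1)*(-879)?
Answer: 6153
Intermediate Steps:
c(E) = -7/E
c(1)*(-879) = -7/1*(-879) = -7*1*(-879) = -7*(-879) = 6153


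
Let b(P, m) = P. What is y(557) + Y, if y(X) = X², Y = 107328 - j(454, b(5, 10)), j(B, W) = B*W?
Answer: 415307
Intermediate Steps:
Y = 105058 (Y = 107328 - 454*5 = 107328 - 1*2270 = 107328 - 2270 = 105058)
y(557) + Y = 557² + 105058 = 310249 + 105058 = 415307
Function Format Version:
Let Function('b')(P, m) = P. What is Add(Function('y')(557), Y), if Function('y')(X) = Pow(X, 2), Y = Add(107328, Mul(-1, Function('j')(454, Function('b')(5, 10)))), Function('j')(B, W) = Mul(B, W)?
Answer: 415307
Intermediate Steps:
Y = 105058 (Y = Add(107328, Mul(-1, Mul(454, 5))) = Add(107328, Mul(-1, 2270)) = Add(107328, -2270) = 105058)
Add(Function('y')(557), Y) = Add(Pow(557, 2), 105058) = Add(310249, 105058) = 415307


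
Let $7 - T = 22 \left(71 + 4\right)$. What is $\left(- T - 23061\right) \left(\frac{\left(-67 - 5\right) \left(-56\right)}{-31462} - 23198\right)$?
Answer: $\frac{7816065471172}{15731} \approx 4.9686 \cdot 10^{8}$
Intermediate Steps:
$T = -1643$ ($T = 7 - 22 \left(71 + 4\right) = 7 - 22 \cdot 75 = 7 - 1650 = -1643$)
$\left(- T - 23061\right) \left(\frac{\left(-67 - 5\right) \left(-56\right)}{-31462} - 23198\right) = \left(\left(-1\right) \left(-1643\right) - 23061\right) \left(\frac{\left(-67 - 5\right) \left(-56\right)}{-31462} - 23198\right) = \left(1643 - 23061\right) \left(\left(-72\right) \left(-56\right) \left(- \frac{1}{31462}\right) - 23198\right) = - 21418 \left(4032 \left(- \frac{1}{31462}\right) - 23198\right) = - 21418 \left(- \frac{2016}{15731} - 23198\right) = \left(-21418\right) \left(- \frac{364929754}{15731}\right) = \frac{7816065471172}{15731}$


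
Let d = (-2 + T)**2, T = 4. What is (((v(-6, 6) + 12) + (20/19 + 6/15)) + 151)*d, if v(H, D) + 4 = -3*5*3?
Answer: 43872/95 ≈ 461.81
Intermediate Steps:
v(H, D) = -49 (v(H, D) = -4 - 3*5*3 = -4 - 15*3 = -4 - 45 = -49)
d = 4 (d = (-2 + 4)**2 = 2**2 = 4)
(((v(-6, 6) + 12) + (20/19 + 6/15)) + 151)*d = (((-49 + 12) + (20/19 + 6/15)) + 151)*4 = ((-37 + (20*(1/19) + 6*(1/15))) + 151)*4 = ((-37 + (20/19 + 2/5)) + 151)*4 = ((-37 + 138/95) + 151)*4 = (-3377/95 + 151)*4 = (10968/95)*4 = 43872/95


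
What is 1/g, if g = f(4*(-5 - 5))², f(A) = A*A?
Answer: 1/2560000 ≈ 3.9062e-7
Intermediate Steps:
f(A) = A²
g = 2560000 (g = ((4*(-5 - 5))²)² = ((4*(-10))²)² = ((-40)²)² = 1600² = 2560000)
1/g = 1/2560000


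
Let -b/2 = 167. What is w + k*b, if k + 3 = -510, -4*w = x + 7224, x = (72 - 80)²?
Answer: 169520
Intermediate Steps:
b = -334 (b = -2*167 = -334)
x = 64 (x = (-8)² = 64)
w = -1822 (w = -(64 + 7224)/4 = -¼*7288 = -1822)
k = -513 (k = -3 - 510 = -513)
w + k*b = -1822 - 513*(-334) = -1822 + 171342 = 169520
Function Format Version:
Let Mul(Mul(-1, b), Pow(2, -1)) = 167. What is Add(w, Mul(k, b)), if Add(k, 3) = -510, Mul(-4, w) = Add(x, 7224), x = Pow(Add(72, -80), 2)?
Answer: 169520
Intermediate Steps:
b = -334 (b = Mul(-2, 167) = -334)
x = 64 (x = Pow(-8, 2) = 64)
w = -1822 (w = Mul(Rational(-1, 4), Add(64, 7224)) = Mul(Rational(-1, 4), 7288) = -1822)
k = -513 (k = Add(-3, -510) = -513)
Add(w, Mul(k, b)) = Add(-1822, Mul(-513, -334)) = Add(-1822, 171342) = 169520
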